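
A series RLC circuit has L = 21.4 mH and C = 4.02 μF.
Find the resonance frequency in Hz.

Step 1 — Resonance condition Im(Z)=0 gives ω₀ = 1/√(LC).
Step 2 — ω₀ = 1/√(0.0214·4.02e-06) = 3409 rad/s.
Step 3 — f₀ = ω₀/(2π) = 542.6 Hz.

f₀ = 542.6 Hz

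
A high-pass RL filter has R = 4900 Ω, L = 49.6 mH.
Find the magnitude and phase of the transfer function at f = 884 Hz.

Step 1 — Angular frequency: ω = 2π·884 = 5554 rad/s.
Step 2 — Transfer function: H(jω) = jωL/(R + jωL).
Step 3 — Numerator jωL = j·275.5; denominator R + jωL = 4900 + j275.5.
Step 4 — H = 0.003151 + j0.05605.
Step 5 — Magnitude: |H| = 0.05613 (-25.0 dB); phase: φ = 86.8°.

|H| = 0.05613 (-25.0 dB), φ = 86.8°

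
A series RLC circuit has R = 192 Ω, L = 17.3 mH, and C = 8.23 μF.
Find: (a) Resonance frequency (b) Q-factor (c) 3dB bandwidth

Step 1 — Resonance condition Im(Z)=0 gives ω₀ = 1/√(LC).
Step 2 — ω₀ = 1/√(0.0173·8.23e-06) = 2650 rad/s.
Step 3 — f₀ = ω₀/(2π) = 421.8 Hz.
Step 4 — Series Q: Q = ω₀L/R = 2650·0.0173/192 = 0.2388.
Step 5 — 3dB bandwidth: Δω = ω₀/Q = 1.11e+04 rad/s; BW = Δω/(2π) = 1766 Hz.

(a) f₀ = 421.8 Hz  (b) Q = 0.2388  (c) BW = 1766 Hz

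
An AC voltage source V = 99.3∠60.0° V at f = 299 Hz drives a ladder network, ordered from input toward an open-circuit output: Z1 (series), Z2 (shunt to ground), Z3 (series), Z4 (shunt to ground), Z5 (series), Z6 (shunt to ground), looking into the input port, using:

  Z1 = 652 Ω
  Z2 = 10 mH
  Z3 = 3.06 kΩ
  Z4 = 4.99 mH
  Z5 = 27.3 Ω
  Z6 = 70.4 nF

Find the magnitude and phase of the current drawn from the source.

Step 1 — Angular frequency: ω = 2π·f = 2π·299 = 1879 rad/s.
Step 2 — Component impedances:
  Z1: Z = R = 652 Ω
  Z2: Z = jωL = j·1879·0.01 = 0 + j18.79 Ω
  Z3: Z = R = 3060 Ω
  Z4: Z = jωL = j·1879·0.00499 = 0 + j9.375 Ω
  Z5: Z = R = 27.3 Ω
  Z6: Z = 1/(jωC) = -j/(ω·C) = 0 - j7561 Ω
Step 3 — Ladder network (open output): work backward from the far end, alternating series and parallel combinations. Z_in = 652.1 + j18.79 Ω = 652.4∠1.7° Ω.
Step 4 — Source phasor: V = 99.3∠60.0° V = 49.65 + j86 V.
Step 5 — Ohm's law: I = V / Z_total = (49.65 + j86) / (652.1 + j18.79) = 0.07987 + j0.1296 A.
Step 6 — Convert to polar: |I| = 0.1522 A, ∠I = 58.3°.

I = 0.1522∠58.3° A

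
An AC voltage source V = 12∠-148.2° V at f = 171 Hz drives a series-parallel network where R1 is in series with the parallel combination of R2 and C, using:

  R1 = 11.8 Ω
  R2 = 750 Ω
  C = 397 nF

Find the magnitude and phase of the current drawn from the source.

Step 1 — Angular frequency: ω = 2π·f = 2π·171 = 1074 rad/s.
Step 2 — Component impedances:
  R1: Z = R = 11.8 Ω
  R2: Z = R = 750 Ω
  C: Z = 1/(jωC) = -j/(ω·C) = 0 - j2344 Ω
Step 3 — Parallel branch: R2 || C = 1/(1/R2 + 1/C) = 680.4 - j217.7 Ω.
Step 4 — Series with R1: Z_total = R1 + (R2 || C) = 692.2 - j217.7 Ω = 725.6∠-17.5° Ω.
Step 5 — Source phasor: V = 12∠-148.2° V = -10.2 - j6.323 V.
Step 6 — Ohm's law: I = V / Z_total = (-10.2 - j6.323) / (692.2 - j217.7) = -0.01079 - j0.01253 A.
Step 7 — Convert to polar: |I| = 0.01654 A, ∠I = -130.7°.

I = 0.01654∠-130.7° A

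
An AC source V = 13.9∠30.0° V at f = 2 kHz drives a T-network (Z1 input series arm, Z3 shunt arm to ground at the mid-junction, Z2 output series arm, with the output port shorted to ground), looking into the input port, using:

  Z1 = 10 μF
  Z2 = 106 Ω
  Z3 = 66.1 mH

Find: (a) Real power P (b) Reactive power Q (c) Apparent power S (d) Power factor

Step 1 — Angular frequency: ω = 2π·f = 2π·2000 = 1.257e+04 rad/s.
Step 2 — Component impedances:
  Z1: Z = 1/(jωC) = -j/(ω·C) = 0 - j7.958 Ω
  Z2: Z = R = 106 Ω
  Z3: Z = jωL = j·1.257e+04·0.0661 = 0 + j830.6 Ω
Step 3 — With the output port shorted to ground, the output series arm Z2 runs from the junction to ground; the shunt arm Z3 also runs from the junction to ground. They appear in parallel: Z3 || Z2 = 104.3 + j13.31 Ω.
Step 4 — Series with input arm Z1: Z_in = Z1 + (Z3 || Z2) = 104.3 + j5.352 Ω = 104.4∠2.9° Ω.
Step 5 — Source phasor: V = 13.9∠30.0° V = 12.04 + j6.95 V.
Step 6 — Current: I = V / Z = 0.1185 + j0.06055 A = 0.1331∠27.1° A.
Step 7 — Complex power: S = V·I* = 1.848 + j0.09481 VA.
Step 8 — Real power: P = Re(S) = 1.848 W.
Step 9 — Reactive power: Q = Im(S) = 0.09481 VAR.
Step 10 — Apparent power: |S| = 1.85 VA.
Step 11 — Power factor: PF = P/|S| = 0.9987 (lagging).

(a) P = 1.848 W  (b) Q = 0.09481 VAR  (c) S = 1.85 VA  (d) PF = 0.9987 (lagging)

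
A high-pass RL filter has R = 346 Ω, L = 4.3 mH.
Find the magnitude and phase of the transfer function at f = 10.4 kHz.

Step 1 — Angular frequency: ω = 2π·1.04e+04 = 6.535e+04 rad/s.
Step 2 — Transfer function: H(jω) = jωL/(R + jωL).
Step 3 — Numerator jωL = j·281; denominator R + jωL = 346 + j281.
Step 4 — H = 0.3974 + j0.4894.
Step 5 — Magnitude: |H| = 0.6304 (-4.0 dB); phase: φ = 50.9°.

|H| = 0.6304 (-4.0 dB), φ = 50.9°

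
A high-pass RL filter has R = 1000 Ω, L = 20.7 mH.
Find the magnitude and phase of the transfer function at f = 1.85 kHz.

Step 1 — Angular frequency: ω = 2π·1850 = 1.162e+04 rad/s.
Step 2 — Transfer function: H(jω) = jωL/(R + jωL).
Step 3 — Numerator jωL = j·240.6; denominator R + jωL = 1000 + j240.6.
Step 4 — H = 0.05473 + j0.2274.
Step 5 — Magnitude: |H| = 0.2339 (-12.6 dB); phase: φ = 76.5°.

|H| = 0.2339 (-12.6 dB), φ = 76.5°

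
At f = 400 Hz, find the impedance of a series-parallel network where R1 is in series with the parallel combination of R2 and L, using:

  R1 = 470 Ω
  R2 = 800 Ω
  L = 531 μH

Step 1 — Angular frequency: ω = 2π·f = 2π·400 = 2513 rad/s.
Step 2 — Component impedances:
  R1: Z = R = 470 Ω
  R2: Z = R = 800 Ω
  L: Z = jωL = j·2513·0.000531 = 0 + j1.335 Ω
Step 3 — Parallel branch: R2 || L = 1/(1/R2 + 1/L) = 0.002226 + j1.335 Ω.
Step 4 — Series with R1: Z_total = R1 + (R2 || L) = 470 + j1.335 Ω = 470∠0.2° Ω.

Z = 470 + j1.335 Ω = 470∠0.2° Ω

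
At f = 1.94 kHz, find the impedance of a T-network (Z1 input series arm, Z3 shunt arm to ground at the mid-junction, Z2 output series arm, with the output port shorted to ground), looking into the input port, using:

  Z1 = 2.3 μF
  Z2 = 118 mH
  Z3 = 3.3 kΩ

Step 1 — Angular frequency: ω = 2π·f = 2π·1940 = 1.219e+04 rad/s.
Step 2 — Component impedances:
  Z1: Z = 1/(jωC) = -j/(ω·C) = 0 - j35.67 Ω
  Z2: Z = jωL = j·1.219e+04·0.118 = 0 + j1438 Ω
  Z3: Z = R = 3300 Ω
Step 3 — With the output port shorted to ground, the output series arm Z2 runs from the junction to ground; the shunt arm Z3 also runs from the junction to ground. They appear in parallel: Z3 || Z2 = 526.8 + j1209 Ω.
Step 4 — Series with input arm Z1: Z_in = Z1 + (Z3 || Z2) = 526.8 + j1173 Ω = 1286∠65.8° Ω.

Z = 526.8 + j1173 Ω = 1286∠65.8° Ω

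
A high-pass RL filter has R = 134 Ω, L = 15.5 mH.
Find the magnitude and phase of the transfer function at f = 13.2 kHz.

Step 1 — Angular frequency: ω = 2π·1.32e+04 = 8.294e+04 rad/s.
Step 2 — Transfer function: H(jω) = jωL/(R + jωL).
Step 3 — Numerator jωL = j·1286; denominator R + jωL = 134 + j1286.
Step 4 — H = 0.9893 + j0.1031.
Step 5 — Magnitude: |H| = 0.9946 (-0.0 dB); phase: φ = 6.0°.

|H| = 0.9946 (-0.0 dB), φ = 6.0°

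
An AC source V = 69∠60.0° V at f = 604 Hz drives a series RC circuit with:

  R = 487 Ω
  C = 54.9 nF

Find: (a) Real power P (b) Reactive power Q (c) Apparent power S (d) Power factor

Step 1 — Angular frequency: ω = 2π·f = 2π·604 = 3795 rad/s.
Step 2 — Component impedances:
  R: Z = R = 487 Ω
  C: Z = 1/(jωC) = -j/(ω·C) = 0 - j4800 Ω
Step 3 — Series combination: Z_total = R + C = 487 - j4800 Ω = 4824∠-84.2° Ω.
Step 4 — Source phasor: V = 69∠60.0° V = 34.5 + j59.76 V.
Step 5 — Current: I = V / Z = -0.0116 + j0.008365 A = 0.0143∠144.2° A.
Step 6 — Complex power: S = V·I* = 0.09962 - j0.9818 VA.
Step 7 — Real power: P = Re(S) = 0.09962 W.
Step 8 — Reactive power: Q = Im(S) = -0.9818 VAR.
Step 9 — Apparent power: |S| = 0.9869 VA.
Step 10 — Power factor: PF = P/|S| = 0.1009 (leading).

(a) P = 0.09962 W  (b) Q = -0.9818 VAR  (c) S = 0.9869 VA  (d) PF = 0.1009 (leading)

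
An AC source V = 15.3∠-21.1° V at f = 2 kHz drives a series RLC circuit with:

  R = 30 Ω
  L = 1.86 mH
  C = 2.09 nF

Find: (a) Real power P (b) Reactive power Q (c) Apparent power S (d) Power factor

Step 1 — Angular frequency: ω = 2π·f = 2π·2000 = 1.257e+04 rad/s.
Step 2 — Component impedances:
  R: Z = R = 30 Ω
  L: Z = jωL = j·1.257e+04·0.00186 = 0 + j23.37 Ω
  C: Z = 1/(jωC) = -j/(ω·C) = 0 - j3.808e+04 Ω
Step 3 — Series combination: Z_total = R + L + C = 30 - j3.805e+04 Ω = 3.805e+04∠-90.0° Ω.
Step 4 — Source phasor: V = 15.3∠-21.1° V = 14.27 - j5.508 V.
Step 5 — Current: I = V / Z = 0.000145 + j0.000375 A = 0.0004021∠68.9° A.
Step 6 — Complex power: S = V·I* = 4.85e-06 - j0.006152 VA.
Step 7 — Real power: P = Re(S) = 4.85e-06 W.
Step 8 — Reactive power: Q = Im(S) = -0.006152 VAR.
Step 9 — Apparent power: |S| = 0.006152 VA.
Step 10 — Power factor: PF = P/|S| = 0.0007884 (leading).

(a) P = 4.85e-06 W  (b) Q = -0.006152 VAR  (c) S = 0.006152 VA  (d) PF = 0.0007884 (leading)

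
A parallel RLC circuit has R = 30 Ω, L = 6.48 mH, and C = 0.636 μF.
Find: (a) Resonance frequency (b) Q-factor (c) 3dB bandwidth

Step 1 — Resonance: ω₀ = 1/√(LC) = 1/√(0.00648·6.36e-07) = 1.558e+04 rad/s.
Step 2 — f₀ = ω₀/(2π) = 2479 Hz.
Step 3 — Parallel Q: Q = R/(ω₀L) = 30/(1.558e+04·0.00648) = 0.2972.
Step 4 — Bandwidth: Δω = ω₀/Q = 5.241e+04 rad/s; BW = Δω/(2π) = 8341 Hz.

(a) f₀ = 2479 Hz  (b) Q = 0.2972  (c) BW = 8341 Hz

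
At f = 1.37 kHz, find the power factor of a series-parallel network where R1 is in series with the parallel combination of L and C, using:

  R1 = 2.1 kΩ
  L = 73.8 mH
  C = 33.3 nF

Step 1 — Angular frequency: ω = 2π·f = 2π·1370 = 8608 rad/s.
Step 2 — Component impedances:
  R1: Z = R = 2100 Ω
  L: Z = jωL = j·8608·0.0738 = 0 + j635.3 Ω
  C: Z = 1/(jωC) = -j/(ω·C) = 0 - j3489 Ω
Step 3 — Parallel branch: L || C = 1/(1/L + 1/C) = 0 + j776.7 Ω.
Step 4 — Series with R1: Z_total = R1 + (L || C) = 2100 + j776.7 Ω = 2239∠20.3° Ω.
Step 5 — Power factor: PF = cos(φ) = Re(Z)/|Z| = 2100/2239 = 0.9379.
Step 6 — Type: Im(Z) = 776.7 ⇒ lagging (phase φ = 20.3°).

PF = 0.9379 (lagging, φ = 20.3°)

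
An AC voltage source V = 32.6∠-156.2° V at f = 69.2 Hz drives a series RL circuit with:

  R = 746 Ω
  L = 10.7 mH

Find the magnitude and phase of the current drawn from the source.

Step 1 — Angular frequency: ω = 2π·f = 2π·69.2 = 434.8 rad/s.
Step 2 — Component impedances:
  R: Z = R = 746 Ω
  L: Z = jωL = j·434.8·0.0107 = 0 + j4.652 Ω
Step 3 — Series combination: Z_total = R + L = 746 + j4.652 Ω = 746∠0.4° Ω.
Step 4 — Source phasor: V = 32.6∠-156.2° V = -29.83 - j13.16 V.
Step 5 — Ohm's law: I = V / Z_total = (-29.83 - j13.16) / (746 + j4.652) = -0.04009 - j0.01738 A.
Step 6 — Convert to polar: |I| = 0.0437 A, ∠I = -156.6°.

I = 0.0437∠-156.6° A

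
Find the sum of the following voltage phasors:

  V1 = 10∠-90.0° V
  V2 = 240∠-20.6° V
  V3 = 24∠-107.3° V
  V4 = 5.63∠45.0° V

Step 1 — Convert each phasor to rectangular form:
  V1 = 10·(cos(-90.0°) + j·sin(-90.0°)) = 0 - j10 V
  V2 = 240·(cos(-20.6°) + j·sin(-20.6°)) = 224.7 - j84.44 V
  V3 = 24·(cos(-107.3°) + j·sin(-107.3°)) = -7.137 - j22.91 V
  V4 = 5.63·(cos(45.0°) + j·sin(45.0°)) = 3.981 + j3.981 V
Step 2 — Sum components: V_total = 221.5 - j113.4 V.
Step 3 — Convert to polar: |V_total| = 248.8 V, ∠V_total = -27.1°.

V_total = 248.8∠-27.1° V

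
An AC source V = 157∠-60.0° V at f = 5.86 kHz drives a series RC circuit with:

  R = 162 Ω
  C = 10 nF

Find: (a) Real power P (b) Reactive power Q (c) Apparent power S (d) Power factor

Step 1 — Angular frequency: ω = 2π·f = 2π·5860 = 3.682e+04 rad/s.
Step 2 — Component impedances:
  R: Z = R = 162 Ω
  C: Z = 1/(jωC) = -j/(ω·C) = 0 - j2716 Ω
Step 3 — Series combination: Z_total = R + C = 162 - j2716 Ω = 2721∠-86.6° Ω.
Step 4 — Source phasor: V = 157∠-60.0° V = 78.5 - j136 V.
Step 5 — Current: I = V / Z = 0.0516 + j0.02583 A = 0.0577∠26.6° A.
Step 6 — Complex power: S = V·I* = 0.5394 - j9.043 VA.
Step 7 — Real power: P = Re(S) = 0.5394 W.
Step 8 — Reactive power: Q = Im(S) = -9.043 VAR.
Step 9 — Apparent power: |S| = 9.06 VA.
Step 10 — Power factor: PF = P/|S| = 0.05954 (leading).

(a) P = 0.5394 W  (b) Q = -9.043 VAR  (c) S = 9.06 VA  (d) PF = 0.05954 (leading)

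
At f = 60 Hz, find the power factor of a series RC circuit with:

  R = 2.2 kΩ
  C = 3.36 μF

Step 1 — Angular frequency: ω = 2π·f = 2π·60 = 377 rad/s.
Step 2 — Component impedances:
  R: Z = R = 2200 Ω
  C: Z = 1/(jωC) = -j/(ω·C) = 0 - j789.5 Ω
Step 3 — Series combination: Z_total = R + C = 2200 - j789.5 Ω = 2337∠-19.7° Ω.
Step 4 — Power factor: PF = cos(φ) = Re(Z)/|Z| = 2200/2337.4 = 0.9412.
Step 5 — Type: Im(Z) = -789.5 ⇒ leading (phase φ = -19.7°).

PF = 0.9412 (leading, φ = -19.7°)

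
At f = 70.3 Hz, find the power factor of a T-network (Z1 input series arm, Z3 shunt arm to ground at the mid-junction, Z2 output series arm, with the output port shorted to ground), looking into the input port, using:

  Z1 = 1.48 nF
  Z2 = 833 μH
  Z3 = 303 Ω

Step 1 — Angular frequency: ω = 2π·f = 2π·70.3 = 441.7 rad/s.
Step 2 — Component impedances:
  Z1: Z = 1/(jωC) = -j/(ω·C) = 0 - j1.53e+06 Ω
  Z2: Z = jωL = j·441.7·0.000833 = 0 + j0.3679 Ω
  Z3: Z = R = 303 Ω
Step 3 — With the output port shorted to ground, the output series arm Z2 runs from the junction to ground; the shunt arm Z3 also runs from the junction to ground. They appear in parallel: Z3 || Z2 = 0.0004468 + j0.3679 Ω.
Step 4 — Series with input arm Z1: Z_in = Z1 + (Z3 || Z2) = 0 - j1.53e+06 Ω = 1.53e+06∠-90.0° Ω.
Step 5 — Power factor: PF = cos(φ) = Re(Z)/|Z| = 0.0004468/1.5297e+06 = 2.921e-10.
Step 6 — Type: Im(Z) = -1.53e+06 ⇒ leading (phase φ = -90.0°).

PF = 2.921e-10 (leading, φ = -90.0°)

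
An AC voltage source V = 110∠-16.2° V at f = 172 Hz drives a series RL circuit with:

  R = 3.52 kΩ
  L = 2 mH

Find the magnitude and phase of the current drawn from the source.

Step 1 — Angular frequency: ω = 2π·f = 2π·172 = 1081 rad/s.
Step 2 — Component impedances:
  R: Z = R = 3520 Ω
  L: Z = jωL = j·1081·0.002 = 0 + j2.161 Ω
Step 3 — Series combination: Z_total = R + L = 3520 + j2.161 Ω = 3520∠0.0° Ω.
Step 4 — Source phasor: V = 110∠-16.2° V = 105.6 - j30.69 V.
Step 5 — Ohm's law: I = V / Z_total = (105.6 - j30.69) / (3520 + j2.161) = 0.03 - j0.008737 A.
Step 6 — Convert to polar: |I| = 0.03125 A, ∠I = -16.2°.

I = 0.03125∠-16.2° A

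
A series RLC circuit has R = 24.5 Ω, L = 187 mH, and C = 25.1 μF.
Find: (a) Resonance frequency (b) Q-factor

Step 1 — Resonance condition Im(Z)=0 gives ω₀ = 1/√(LC).
Step 2 — ω₀ = 1/√(0.187·2.51e-05) = 461.6 rad/s.
Step 3 — f₀ = ω₀/(2π) = 73.46 Hz.
Step 4 — Series Q: Q = ω₀L/R = 461.6·0.187/24.5 = 3.523.

(a) f₀ = 73.46 Hz  (b) Q = 3.523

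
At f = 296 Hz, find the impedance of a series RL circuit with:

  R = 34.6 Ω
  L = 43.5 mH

Step 1 — Angular frequency: ω = 2π·f = 2π·296 = 1860 rad/s.
Step 2 — Component impedances:
  R: Z = R = 34.6 Ω
  L: Z = jωL = j·1860·0.0435 = 0 + j80.9 Ω
Step 3 — Series combination: Z_total = R + L = 34.6 + j80.9 Ω = 87.99∠66.8° Ω.

Z = 34.6 + j80.9 Ω = 87.99∠66.8° Ω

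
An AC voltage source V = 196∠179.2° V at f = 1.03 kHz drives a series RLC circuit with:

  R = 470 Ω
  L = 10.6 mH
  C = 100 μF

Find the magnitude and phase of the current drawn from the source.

Step 1 — Angular frequency: ω = 2π·f = 2π·1030 = 6472 rad/s.
Step 2 — Component impedances:
  R: Z = R = 470 Ω
  L: Z = jωL = j·6472·0.0106 = 0 + j68.6 Ω
  C: Z = 1/(jωC) = -j/(ω·C) = 0 - j1.545 Ω
Step 3 — Series combination: Z_total = R + L + C = 470 + j67.05 Ω = 474.8∠8.1° Ω.
Step 4 — Source phasor: V = 196∠179.2° V = -196 + j2.737 V.
Step 5 — Ohm's law: I = V / Z_total = (-196 + j2.737) / (470 + j67.05) = -0.4078 + j0.06401 A.
Step 6 — Convert to polar: |I| = 0.4128 A, ∠I = 171.1°.

I = 0.4128∠171.1° A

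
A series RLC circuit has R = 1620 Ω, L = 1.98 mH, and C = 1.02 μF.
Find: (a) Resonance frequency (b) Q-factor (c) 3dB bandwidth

Step 1 — Resonance condition Im(Z)=0 gives ω₀ = 1/√(LC).
Step 2 — ω₀ = 1/√(0.00198·1.02e-06) = 2.225e+04 rad/s.
Step 3 — f₀ = ω₀/(2π) = 3542 Hz.
Step 4 — Series Q: Q = ω₀L/R = 2.225e+04·0.00198/1620 = 0.0272.
Step 5 — 3dB bandwidth: Δω = ω₀/Q = 8.182e+05 rad/s; BW = Δω/(2π) = 1.302e+05 Hz.

(a) f₀ = 3542 Hz  (b) Q = 0.0272  (c) BW = 1.302e+05 Hz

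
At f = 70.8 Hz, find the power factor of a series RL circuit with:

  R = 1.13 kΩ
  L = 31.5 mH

Step 1 — Angular frequency: ω = 2π·f = 2π·70.8 = 444.8 rad/s.
Step 2 — Component impedances:
  R: Z = R = 1130 Ω
  L: Z = jωL = j·444.8·0.0315 = 0 + j14.01 Ω
Step 3 — Series combination: Z_total = R + L = 1130 + j14.01 Ω = 1130∠0.7° Ω.
Step 4 — Power factor: PF = cos(φ) = Re(Z)/|Z| = 1130/1130.1 = 0.9999.
Step 5 — Type: Im(Z) = 14.01 ⇒ lagging (phase φ = 0.7°).

PF = 0.9999 (lagging, φ = 0.7°)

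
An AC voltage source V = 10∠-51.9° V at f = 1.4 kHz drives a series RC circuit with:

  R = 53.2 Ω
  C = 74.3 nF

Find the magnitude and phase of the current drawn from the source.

Step 1 — Angular frequency: ω = 2π·f = 2π·1400 = 8796 rad/s.
Step 2 — Component impedances:
  R: Z = R = 53.2 Ω
  C: Z = 1/(jωC) = -j/(ω·C) = 0 - j1530 Ω
Step 3 — Series combination: Z_total = R + C = 53.2 - j1530 Ω = 1531∠-88.0° Ω.
Step 4 — Source phasor: V = 10∠-51.9° V = 6.17 - j7.869 V.
Step 5 — Ohm's law: I = V / Z_total = (6.17 - j7.869) / (53.2 - j1530) = 0.005277 + j0.003849 A.
Step 6 — Convert to polar: |I| = 0.006532 A, ∠I = 36.1°.

I = 0.006532∠36.1° A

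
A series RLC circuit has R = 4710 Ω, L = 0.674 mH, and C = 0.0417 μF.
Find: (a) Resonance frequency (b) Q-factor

Step 1 — Resonance condition Im(Z)=0 gives ω₀ = 1/√(LC).
Step 2 — ω₀ = 1/√(0.000674·4.17e-08) = 1.886e+05 rad/s.
Step 3 — f₀ = ω₀/(2π) = 3.002e+04 Hz.
Step 4 — Series Q: Q = ω₀L/R = 1.886e+05·0.000674/4710 = 0.02699.

(a) f₀ = 3.002e+04 Hz  (b) Q = 0.02699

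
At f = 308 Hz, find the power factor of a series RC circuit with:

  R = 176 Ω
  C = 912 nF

Step 1 — Angular frequency: ω = 2π·f = 2π·308 = 1935 rad/s.
Step 2 — Component impedances:
  R: Z = R = 176 Ω
  C: Z = 1/(jωC) = -j/(ω·C) = 0 - j566.6 Ω
Step 3 — Series combination: Z_total = R + C = 176 - j566.6 Ω = 593.3∠-72.7° Ω.
Step 4 — Power factor: PF = cos(φ) = Re(Z)/|Z| = 176/593.3 = 0.2966.
Step 5 — Type: Im(Z) = -566.6 ⇒ leading (phase φ = -72.7°).

PF = 0.2966 (leading, φ = -72.7°)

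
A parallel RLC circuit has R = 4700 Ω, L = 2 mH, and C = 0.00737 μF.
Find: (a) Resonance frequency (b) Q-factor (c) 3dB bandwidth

Step 1 — Resonance: ω₀ = 1/√(LC) = 1/√(0.002·7.37e-09) = 2.605e+05 rad/s.
Step 2 — f₀ = ω₀/(2π) = 4.145e+04 Hz.
Step 3 — Parallel Q: Q = R/(ω₀L) = 4700/(2.605e+05·0.002) = 9.022.
Step 4 — Bandwidth: Δω = ω₀/Q = 2.887e+04 rad/s; BW = Δω/(2π) = 4595 Hz.

(a) f₀ = 4.145e+04 Hz  (b) Q = 9.022  (c) BW = 4595 Hz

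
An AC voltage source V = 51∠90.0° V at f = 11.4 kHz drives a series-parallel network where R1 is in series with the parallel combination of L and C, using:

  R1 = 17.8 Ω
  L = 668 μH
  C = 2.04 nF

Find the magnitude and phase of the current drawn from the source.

Step 1 — Angular frequency: ω = 2π·f = 2π·1.14e+04 = 7.163e+04 rad/s.
Step 2 — Component impedances:
  R1: Z = R = 17.8 Ω
  L: Z = jωL = j·7.163e+04·0.000668 = 0 + j47.85 Ω
  C: Z = 1/(jωC) = -j/(ω·C) = 0 - j6844 Ω
Step 3 — Parallel branch: L || C = 1/(1/L + 1/C) = 0 + j48.18 Ω.
Step 4 — Series with R1: Z_total = R1 + (L || C) = 17.8 + j48.18 Ω = 51.37∠69.7° Ω.
Step 5 — Source phasor: V = 51∠90.0° V = 0 + j51 V.
Step 6 — Ohm's law: I = V / Z_total = (0 + j51) / (17.8 + j48.18) = 0.9313 + j0.344 A.
Step 7 — Convert to polar: |I| = 0.9929 A, ∠I = 20.3°.

I = 0.9929∠20.3° A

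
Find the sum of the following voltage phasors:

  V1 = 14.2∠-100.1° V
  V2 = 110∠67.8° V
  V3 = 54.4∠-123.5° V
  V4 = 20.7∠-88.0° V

Step 1 — Convert each phasor to rectangular form:
  V1 = 14.2·(cos(-100.1°) + j·sin(-100.1°)) = -2.49 - j13.98 V
  V2 = 110·(cos(67.8°) + j·sin(67.8°)) = 41.56 + j101.8 V
  V3 = 54.4·(cos(-123.5°) + j·sin(-123.5°)) = -30.03 - j45.36 V
  V4 = 20.7·(cos(-88.0°) + j·sin(-88.0°)) = 0.7224 - j20.69 V
Step 2 — Sum components: V_total = 9.769 + j21.82 V.
Step 3 — Convert to polar: |V_total| = 23.9 V, ∠V_total = 65.9°.

V_total = 23.9∠65.9° V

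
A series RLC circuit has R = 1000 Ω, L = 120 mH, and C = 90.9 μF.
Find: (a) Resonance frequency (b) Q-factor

Step 1 — Resonance condition Im(Z)=0 gives ω₀ = 1/√(LC).
Step 2 — ω₀ = 1/√(0.12·9.09e-05) = 302.8 rad/s.
Step 3 — f₀ = ω₀/(2π) = 48.19 Hz.
Step 4 — Series Q: Q = ω₀L/R = 302.8·0.12/1000 = 0.03633.

(a) f₀ = 48.19 Hz  (b) Q = 0.03633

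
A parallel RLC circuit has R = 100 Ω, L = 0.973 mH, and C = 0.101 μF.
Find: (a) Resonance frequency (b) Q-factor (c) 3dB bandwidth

Step 1 — Resonance: ω₀ = 1/√(LC) = 1/√(0.000973·1.01e-07) = 1.009e+05 rad/s.
Step 2 — f₀ = ω₀/(2π) = 1.605e+04 Hz.
Step 3 — Parallel Q: Q = R/(ω₀L) = 100/(1.009e+05·0.000973) = 1.019.
Step 4 — Bandwidth: Δω = ω₀/Q = 9.901e+04 rad/s; BW = Δω/(2π) = 1.576e+04 Hz.

(a) f₀ = 1.605e+04 Hz  (b) Q = 1.019  (c) BW = 1.576e+04 Hz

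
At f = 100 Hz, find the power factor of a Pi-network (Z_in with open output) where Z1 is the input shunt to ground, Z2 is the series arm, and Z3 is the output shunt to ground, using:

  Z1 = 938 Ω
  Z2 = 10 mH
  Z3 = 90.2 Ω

Step 1 — Angular frequency: ω = 2π·f = 2π·100 = 628.3 rad/s.
Step 2 — Component impedances:
  Z1: Z = R = 938 Ω
  Z2: Z = jωL = j·628.3·0.01 = 0 + j6.283 Ω
  Z3: Z = R = 90.2 Ω
Step 3 — With open output, the series arm Z2 and the output shunt Z3 appear in series to ground: Z2 + Z3 = 90.2 + j6.283 Ω.
Step 4 — Parallel with input shunt Z1: Z_in = Z1 || (Z2 + Z3) = 82.32 + j5.229 Ω = 82.48∠3.6° Ω.
Step 5 — Power factor: PF = cos(φ) = Re(Z)/|Z| = 82.319/82.485 = 0.998.
Step 6 — Type: Im(Z) = 5.229 ⇒ lagging (phase φ = 3.6°).

PF = 0.998 (lagging, φ = 3.6°)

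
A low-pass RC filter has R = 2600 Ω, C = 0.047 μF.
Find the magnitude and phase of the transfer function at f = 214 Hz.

Step 1 — Angular frequency: ω = 2π·214 = 1345 rad/s.
Step 2 — Transfer function: H(jω) = 1/(1 + jωRC).
Step 3 — Denominator: 1 + jωRC = 1 + j·1345·2600·4.7e-08 = 1 + j0.1643.
Step 4 — H = 0.9737 - j0.16.
Step 5 — Magnitude: |H| = 0.9868 (-0.1 dB); phase: φ = -9.3°.

|H| = 0.9868 (-0.1 dB), φ = -9.3°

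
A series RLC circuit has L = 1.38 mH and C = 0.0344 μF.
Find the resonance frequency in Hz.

Step 1 — Resonance condition Im(Z)=0 gives ω₀ = 1/√(LC).
Step 2 — ω₀ = 1/√(0.00138·3.44e-08) = 1.451e+05 rad/s.
Step 3 — f₀ = ω₀/(2π) = 2.31e+04 Hz.

f₀ = 2.31e+04 Hz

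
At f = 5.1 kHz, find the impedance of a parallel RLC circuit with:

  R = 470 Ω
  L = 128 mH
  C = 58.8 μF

Step 1 — Angular frequency: ω = 2π·f = 2π·5100 = 3.204e+04 rad/s.
Step 2 — Component impedances:
  R: Z = R = 470 Ω
  L: Z = jωL = j·3.204e+04·0.128 = 0 + j4102 Ω
  C: Z = 1/(jωC) = -j/(ω·C) = 0 - j0.5307 Ω
Step 3 — Parallel combination: 1/Z_total = 1/R + 1/L + 1/C; Z_total = 0.0005995 - j0.5308 Ω = 0.5308∠-89.9° Ω.

Z = 0.0005995 - j0.5308 Ω = 0.5308∠-89.9° Ω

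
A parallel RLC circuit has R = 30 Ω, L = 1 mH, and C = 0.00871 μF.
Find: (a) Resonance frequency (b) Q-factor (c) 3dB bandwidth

Step 1 — Resonance: ω₀ = 1/√(LC) = 1/√(0.001·8.71e-09) = 3.388e+05 rad/s.
Step 2 — f₀ = ω₀/(2π) = 5.393e+04 Hz.
Step 3 — Parallel Q: Q = R/(ω₀L) = 30/(3.388e+05·0.001) = 0.08854.
Step 4 — Bandwidth: Δω = ω₀/Q = 3.827e+06 rad/s; BW = Δω/(2π) = 6.091e+05 Hz.

(a) f₀ = 5.393e+04 Hz  (b) Q = 0.08854  (c) BW = 6.091e+05 Hz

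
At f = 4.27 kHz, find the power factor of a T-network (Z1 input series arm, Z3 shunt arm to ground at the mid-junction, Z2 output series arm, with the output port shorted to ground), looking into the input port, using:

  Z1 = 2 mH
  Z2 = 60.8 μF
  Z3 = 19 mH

Step 1 — Angular frequency: ω = 2π·f = 2π·4270 = 2.683e+04 rad/s.
Step 2 — Component impedances:
  Z1: Z = jωL = j·2.683e+04·0.002 = 0 + j53.66 Ω
  Z2: Z = 1/(jωC) = -j/(ω·C) = 0 - j0.613 Ω
  Z3: Z = jωL = j·2.683e+04·0.019 = 0 + j509.8 Ω
Step 3 — With the output port shorted to ground, the output series arm Z2 runs from the junction to ground; the shunt arm Z3 also runs from the junction to ground. They appear in parallel: Z3 || Z2 = 0 - j0.6138 Ω.
Step 4 — Series with input arm Z1: Z_in = Z1 + (Z3 || Z2) = 0 + j53.04 Ω = 53.04∠90.0° Ω.
Step 5 — Power factor: PF = cos(φ) = Re(Z)/|Z| = 0/53.04 = 0.
Step 6 — Type: Im(Z) = 53.04 ⇒ lagging (phase φ = 90.0°).

PF = 0 (lagging, φ = 90.0°)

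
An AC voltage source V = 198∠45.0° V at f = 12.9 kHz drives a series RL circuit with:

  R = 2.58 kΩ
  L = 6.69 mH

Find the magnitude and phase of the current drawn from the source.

Step 1 — Angular frequency: ω = 2π·f = 2π·1.29e+04 = 8.105e+04 rad/s.
Step 2 — Component impedances:
  R: Z = R = 2580 Ω
  L: Z = jωL = j·8.105e+04·0.00669 = 0 + j542.2 Ω
Step 3 — Series combination: Z_total = R + L = 2580 + j542.2 Ω = 2636∠11.9° Ω.
Step 4 — Source phasor: V = 198∠45.0° V = 140 + j140 V.
Step 5 — Ohm's law: I = V / Z_total = (140 + j140) / (2580 + j542.2) = 0.06289 + j0.04105 A.
Step 6 — Convert to polar: |I| = 0.0751 A, ∠I = 33.1°.

I = 0.0751∠33.1° A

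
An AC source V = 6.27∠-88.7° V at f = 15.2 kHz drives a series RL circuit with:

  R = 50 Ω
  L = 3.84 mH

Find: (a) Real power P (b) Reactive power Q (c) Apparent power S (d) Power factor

Step 1 — Angular frequency: ω = 2π·f = 2π·1.52e+04 = 9.55e+04 rad/s.
Step 2 — Component impedances:
  R: Z = R = 50 Ω
  L: Z = jωL = j·9.55e+04·0.00384 = 0 + j366.7 Ω
Step 3 — Series combination: Z_total = R + L = 50 + j366.7 Ω = 370.1∠82.2° Ω.
Step 4 — Source phasor: V = 6.27∠-88.7° V = 0.1422 - j6.268 V.
Step 5 — Current: I = V / Z = -0.01673 - j0.002669 A = 0.01694∠-170.9° A.
Step 6 — Complex power: S = V·I* = 0.01435 + j0.1052 VA.
Step 7 — Real power: P = Re(S) = 0.01435 W.
Step 8 — Reactive power: Q = Im(S) = 0.1052 VAR.
Step 9 — Apparent power: |S| = 0.1062 VA.
Step 10 — Power factor: PF = P/|S| = 0.1351 (lagging).

(a) P = 0.01435 W  (b) Q = 0.1052 VAR  (c) S = 0.1062 VA  (d) PF = 0.1351 (lagging)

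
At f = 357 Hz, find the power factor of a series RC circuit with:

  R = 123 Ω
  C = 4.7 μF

Step 1 — Angular frequency: ω = 2π·f = 2π·357 = 2243 rad/s.
Step 2 — Component impedances:
  R: Z = R = 123 Ω
  C: Z = 1/(jωC) = -j/(ω·C) = 0 - j94.85 Ω
Step 3 — Series combination: Z_total = R + C = 123 - j94.85 Ω = 155.3∠-37.6° Ω.
Step 4 — Power factor: PF = cos(φ) = Re(Z)/|Z| = 123/155.33 = 0.7919.
Step 5 — Type: Im(Z) = -94.85 ⇒ leading (phase φ = -37.6°).

PF = 0.7919 (leading, φ = -37.6°)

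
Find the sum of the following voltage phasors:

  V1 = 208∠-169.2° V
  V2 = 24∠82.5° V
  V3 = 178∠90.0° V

Step 1 — Convert each phasor to rectangular form:
  V1 = 208·(cos(-169.2°) + j·sin(-169.2°)) = -204.3 - j38.98 V
  V2 = 24·(cos(82.5°) + j·sin(82.5°)) = 3.133 + j23.79 V
  V3 = 178·(cos(90.0°) + j·sin(90.0°)) = 0 + j178 V
Step 2 — Sum components: V_total = -201.2 + j162.8 V.
Step 3 — Convert to polar: |V_total| = 258.8 V, ∠V_total = 141.0°.

V_total = 258.8∠141.0° V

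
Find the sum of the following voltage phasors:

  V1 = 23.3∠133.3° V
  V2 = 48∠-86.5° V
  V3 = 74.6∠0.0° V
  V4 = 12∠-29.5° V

Step 1 — Convert each phasor to rectangular form:
  V1 = 23.3·(cos(133.3°) + j·sin(133.3°)) = -15.98 + j16.96 V
  V2 = 48·(cos(-86.5°) + j·sin(-86.5°)) = 2.93 - j47.91 V
  V3 = 74.6·(cos(0.0°) + j·sin(0.0°)) = 74.6 V
  V4 = 12·(cos(-29.5°) + j·sin(-29.5°)) = 10.44 - j5.909 V
Step 2 — Sum components: V_total = 72 - j36.86 V.
Step 3 — Convert to polar: |V_total| = 80.88 V, ∠V_total = -27.1°.

V_total = 80.88∠-27.1° V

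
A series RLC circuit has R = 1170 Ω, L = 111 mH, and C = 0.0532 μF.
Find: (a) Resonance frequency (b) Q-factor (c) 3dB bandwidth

Step 1 — Resonance condition Im(Z)=0 gives ω₀ = 1/√(LC).
Step 2 — ω₀ = 1/√(0.111·5.32e-08) = 1.301e+04 rad/s.
Step 3 — f₀ = ω₀/(2π) = 2071 Hz.
Step 4 — Series Q: Q = ω₀L/R = 1.301e+04·0.111/1170 = 1.235.
Step 5 — 3dB bandwidth: Δω = ω₀/Q = 1.054e+04 rad/s; BW = Δω/(2π) = 1678 Hz.

(a) f₀ = 2071 Hz  (b) Q = 1.235  (c) BW = 1678 Hz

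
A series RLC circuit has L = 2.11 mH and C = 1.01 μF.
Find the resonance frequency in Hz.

Step 1 — Resonance condition Im(Z)=0 gives ω₀ = 1/√(LC).
Step 2 — ω₀ = 1/√(0.00211·1.01e-06) = 2.166e+04 rad/s.
Step 3 — f₀ = ω₀/(2π) = 3448 Hz.

f₀ = 3448 Hz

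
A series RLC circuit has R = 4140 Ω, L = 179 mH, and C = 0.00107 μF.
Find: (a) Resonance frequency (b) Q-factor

Step 1 — Resonance condition Im(Z)=0 gives ω₀ = 1/√(LC).
Step 2 — ω₀ = 1/√(0.179·1.07e-09) = 7.226e+04 rad/s.
Step 3 — f₀ = ω₀/(2π) = 1.15e+04 Hz.
Step 4 — Series Q: Q = ω₀L/R = 7.226e+04·0.179/4140 = 3.124.

(a) f₀ = 1.15e+04 Hz  (b) Q = 3.124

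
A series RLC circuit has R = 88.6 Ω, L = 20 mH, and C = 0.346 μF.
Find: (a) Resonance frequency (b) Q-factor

Step 1 — Resonance condition Im(Z)=0 gives ω₀ = 1/√(LC).
Step 2 — ω₀ = 1/√(0.02·3.46e-07) = 1.202e+04 rad/s.
Step 3 — f₀ = ω₀/(2π) = 1913 Hz.
Step 4 — Series Q: Q = ω₀L/R = 1.202e+04·0.02/88.6 = 2.714.

(a) f₀ = 1913 Hz  (b) Q = 2.714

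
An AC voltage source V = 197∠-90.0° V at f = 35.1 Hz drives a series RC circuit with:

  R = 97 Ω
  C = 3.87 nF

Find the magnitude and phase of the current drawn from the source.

Step 1 — Angular frequency: ω = 2π·f = 2π·35.1 = 220.5 rad/s.
Step 2 — Component impedances:
  R: Z = R = 97 Ω
  C: Z = 1/(jωC) = -j/(ω·C) = 0 - j1.172e+06 Ω
Step 3 — Series combination: Z_total = R + C = 97 - j1.172e+06 Ω = 1.172e+06∠-90.0° Ω.
Step 4 — Source phasor: V = 197∠-90.0° V = 0 - j197 V.
Step 5 — Ohm's law: I = V / Z_total = (0 - j197) / (97 - j1.172e+06) = 0.0001681 - j1.392e-08 A.
Step 6 — Convert to polar: |I| = 0.0001681 A, ∠I = -0.0°.

I = 0.0001681∠-0.0° A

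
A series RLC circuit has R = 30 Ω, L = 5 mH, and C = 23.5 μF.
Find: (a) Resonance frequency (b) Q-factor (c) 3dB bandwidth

Step 1 — Resonance: ω₀ = 1/√(LC) = 1/√(0.005·2.35e-05) = 2917 rad/s.
Step 2 — f₀ = ω₀/(2π) = 464.3 Hz.
Step 3 — Series Q: Q = ω₀L/R = 2917·0.005/30 = 0.4862.
Step 4 — Bandwidth: Δω = ω₀/Q = 6000 rad/s; BW = Δω/(2π) = 954.9 Hz.

(a) f₀ = 464.3 Hz  (b) Q = 0.4862  (c) BW = 954.9 Hz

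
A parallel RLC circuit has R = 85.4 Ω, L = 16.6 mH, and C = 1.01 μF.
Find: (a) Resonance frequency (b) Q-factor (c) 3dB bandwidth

Step 1 — Resonance: ω₀ = 1/√(LC) = 1/√(0.0166·1.01e-06) = 7723 rad/s.
Step 2 — f₀ = ω₀/(2π) = 1229 Hz.
Step 3 — Parallel Q: Q = R/(ω₀L) = 85.4/(7723·0.0166) = 0.6661.
Step 4 — Bandwidth: Δω = ω₀/Q = 1.159e+04 rad/s; BW = Δω/(2π) = 1845 Hz.

(a) f₀ = 1229 Hz  (b) Q = 0.6661  (c) BW = 1845 Hz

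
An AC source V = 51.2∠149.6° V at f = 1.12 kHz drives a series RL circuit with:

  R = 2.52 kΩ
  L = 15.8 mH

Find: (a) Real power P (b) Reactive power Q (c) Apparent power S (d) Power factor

Step 1 — Angular frequency: ω = 2π·f = 2π·1120 = 7037 rad/s.
Step 2 — Component impedances:
  R: Z = R = 2520 Ω
  L: Z = jωL = j·7037·0.0158 = 0 + j111.2 Ω
Step 3 — Series combination: Z_total = R + L = 2520 + j111.2 Ω = 2522∠2.5° Ω.
Step 4 — Source phasor: V = 51.2∠149.6° V = -44.16 + j25.91 V.
Step 5 — Current: I = V / Z = -0.01704 + j0.01103 A = 0.0203∠147.1° A.
Step 6 — Complex power: S = V·I* = 1.038 + j0.04581 VA.
Step 7 — Real power: P = Re(S) = 1.038 W.
Step 8 — Reactive power: Q = Im(S) = 0.04581 VAR.
Step 9 — Apparent power: |S| = 1.039 VA.
Step 10 — Power factor: PF = P/|S| = 0.999 (lagging).

(a) P = 1.038 W  (b) Q = 0.04581 VAR  (c) S = 1.039 VA  (d) PF = 0.999 (lagging)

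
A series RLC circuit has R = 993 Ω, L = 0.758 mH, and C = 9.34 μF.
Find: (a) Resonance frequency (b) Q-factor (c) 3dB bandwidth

Step 1 — Resonance condition Im(Z)=0 gives ω₀ = 1/√(LC).
Step 2 — ω₀ = 1/√(0.000758·9.34e-06) = 1.188e+04 rad/s.
Step 3 — f₀ = ω₀/(2π) = 1892 Hz.
Step 4 — Series Q: Q = ω₀L/R = 1.188e+04·0.000758/993 = 0.009072.
Step 5 — 3dB bandwidth: Δω = ω₀/Q = 1.31e+06 rad/s; BW = Δω/(2π) = 2.085e+05 Hz.

(a) f₀ = 1892 Hz  (b) Q = 0.009072  (c) BW = 2.085e+05 Hz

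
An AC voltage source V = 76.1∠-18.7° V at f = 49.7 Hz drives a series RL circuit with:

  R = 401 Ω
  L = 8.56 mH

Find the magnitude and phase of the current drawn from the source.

Step 1 — Angular frequency: ω = 2π·f = 2π·49.7 = 312.3 rad/s.
Step 2 — Component impedances:
  R: Z = R = 401 Ω
  L: Z = jωL = j·312.3·0.00856 = 0 + j2.673 Ω
Step 3 — Series combination: Z_total = R + L = 401 + j2.673 Ω = 401∠0.4° Ω.
Step 4 — Source phasor: V = 76.1∠-18.7° V = 72.08 - j24.4 V.
Step 5 — Ohm's law: I = V / Z_total = (72.08 - j24.4) / (401 + j2.673) = 0.1793 - j0.06204 A.
Step 6 — Convert to polar: |I| = 0.1898 A, ∠I = -19.1°.

I = 0.1898∠-19.1° A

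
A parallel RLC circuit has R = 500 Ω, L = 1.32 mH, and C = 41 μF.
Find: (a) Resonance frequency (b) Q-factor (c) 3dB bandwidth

Step 1 — Resonance: ω₀ = 1/√(LC) = 1/√(0.00132·4.1e-05) = 4299 rad/s.
Step 2 — f₀ = ω₀/(2π) = 684.1 Hz.
Step 3 — Parallel Q: Q = R/(ω₀L) = 500/(4299·0.00132) = 88.12.
Step 4 — Bandwidth: Δω = ω₀/Q = 48.78 rad/s; BW = Δω/(2π) = 7.764 Hz.

(a) f₀ = 684.1 Hz  (b) Q = 88.12  (c) BW = 7.764 Hz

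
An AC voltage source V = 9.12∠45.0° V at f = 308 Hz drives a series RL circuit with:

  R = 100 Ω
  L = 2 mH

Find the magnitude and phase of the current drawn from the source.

Step 1 — Angular frequency: ω = 2π·f = 2π·308 = 1935 rad/s.
Step 2 — Component impedances:
  R: Z = R = 100 Ω
  L: Z = jωL = j·1935·0.002 = 0 + j3.87 Ω
Step 3 — Series combination: Z_total = R + L = 100 + j3.87 Ω = 100.1∠2.2° Ω.
Step 4 — Source phasor: V = 9.12∠45.0° V = 6.449 + j6.449 V.
Step 5 — Ohm's law: I = V / Z_total = (6.449 + j6.449) / (100 + j3.87) = 0.06688 + j0.0619 A.
Step 6 — Convert to polar: |I| = 0.09113 A, ∠I = 42.8°.

I = 0.09113∠42.8° A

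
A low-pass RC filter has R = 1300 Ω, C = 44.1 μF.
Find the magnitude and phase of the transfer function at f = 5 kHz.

Step 1 — Angular frequency: ω = 2π·5000 = 3.142e+04 rad/s.
Step 2 — Transfer function: H(jω) = 1/(1 + jωRC).
Step 3 — Denominator: 1 + jωRC = 1 + j·3.142e+04·1300·4.41e-05 = 1 + j1801.
Step 4 — H = 3.083e-07 - j0.0005552.
Step 5 — Magnitude: |H| = 0.0005552 (-65.1 dB); phase: φ = -90.0°.

|H| = 0.0005552 (-65.1 dB), φ = -90.0°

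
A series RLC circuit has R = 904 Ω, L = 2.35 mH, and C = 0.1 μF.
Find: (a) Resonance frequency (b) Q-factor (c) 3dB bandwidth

Step 1 — Resonance condition Im(Z)=0 gives ω₀ = 1/√(LC).
Step 2 — ω₀ = 1/√(0.00235·1e-07) = 6.523e+04 rad/s.
Step 3 — f₀ = ω₀/(2π) = 1.038e+04 Hz.
Step 4 — Series Q: Q = ω₀L/R = 6.523e+04·0.00235/904 = 0.1696.
Step 5 — 3dB bandwidth: Δω = ω₀/Q = 3.847e+05 rad/s; BW = Δω/(2π) = 6.122e+04 Hz.

(a) f₀ = 1.038e+04 Hz  (b) Q = 0.1696  (c) BW = 6.122e+04 Hz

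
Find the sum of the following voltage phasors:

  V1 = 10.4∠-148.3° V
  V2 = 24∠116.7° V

Step 1 — Convert each phasor to rectangular form:
  V1 = 10.4·(cos(-148.3°) + j·sin(-148.3°)) = -8.848 - j5.465 V
  V2 = 24·(cos(116.7°) + j·sin(116.7°)) = -10.78 + j21.44 V
Step 2 — Sum components: V_total = -19.63 + j15.98 V.
Step 3 — Convert to polar: |V_total| = 25.31 V, ∠V_total = 140.9°.

V_total = 25.31∠140.9° V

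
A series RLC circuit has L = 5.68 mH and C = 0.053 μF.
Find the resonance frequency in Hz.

Step 1 — Resonance condition Im(Z)=0 gives ω₀ = 1/√(LC).
Step 2 — ω₀ = 1/√(0.00568·5.3e-08) = 5.764e+04 rad/s.
Step 3 — f₀ = ω₀/(2π) = 9173 Hz.

f₀ = 9173 Hz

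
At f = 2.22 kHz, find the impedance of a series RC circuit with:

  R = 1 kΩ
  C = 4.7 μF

Step 1 — Angular frequency: ω = 2π·f = 2π·2220 = 1.395e+04 rad/s.
Step 2 — Component impedances:
  R: Z = R = 1000 Ω
  C: Z = 1/(jωC) = -j/(ω·C) = 0 - j15.25 Ω
Step 3 — Series combination: Z_total = R + C = 1000 - j15.25 Ω = 1000∠-0.9° Ω.

Z = 1000 - j15.25 Ω = 1000∠-0.9° Ω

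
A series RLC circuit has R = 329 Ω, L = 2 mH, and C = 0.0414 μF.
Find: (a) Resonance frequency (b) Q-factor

Step 1 — Resonance condition Im(Z)=0 gives ω₀ = 1/√(LC).
Step 2 — ω₀ = 1/√(0.002·4.14e-08) = 1.099e+05 rad/s.
Step 3 — f₀ = ω₀/(2π) = 1.749e+04 Hz.
Step 4 — Series Q: Q = ω₀L/R = 1.099e+05·0.002/329 = 0.6681.

(a) f₀ = 1.749e+04 Hz  (b) Q = 0.6681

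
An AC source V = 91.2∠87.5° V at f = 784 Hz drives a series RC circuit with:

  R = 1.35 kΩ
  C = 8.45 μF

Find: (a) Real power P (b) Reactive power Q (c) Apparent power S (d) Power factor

Step 1 — Angular frequency: ω = 2π·f = 2π·784 = 4926 rad/s.
Step 2 — Component impedances:
  R: Z = R = 1350 Ω
  C: Z = 1/(jωC) = -j/(ω·C) = 0 - j24.02 Ω
Step 3 — Series combination: Z_total = R + C = 1350 - j24.02 Ω = 1350∠-1.0° Ω.
Step 4 — Source phasor: V = 91.2∠87.5° V = 3.978 + j91.11 V.
Step 5 — Current: I = V / Z = 0.001745 + j0.06752 A = 0.06754∠88.5° A.
Step 6 — Complex power: S = V·I* = 6.159 - j0.1096 VA.
Step 7 — Real power: P = Re(S) = 6.159 W.
Step 8 — Reactive power: Q = Im(S) = -0.1096 VAR.
Step 9 — Apparent power: |S| = 6.16 VA.
Step 10 — Power factor: PF = P/|S| = 0.9998 (leading).

(a) P = 6.159 W  (b) Q = -0.1096 VAR  (c) S = 6.16 VA  (d) PF = 0.9998 (leading)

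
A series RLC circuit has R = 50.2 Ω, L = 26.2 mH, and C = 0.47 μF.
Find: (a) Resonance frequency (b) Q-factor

Step 1 — Resonance condition Im(Z)=0 gives ω₀ = 1/√(LC).
Step 2 — ω₀ = 1/√(0.0262·4.7e-07) = 9012 rad/s.
Step 3 — f₀ = ω₀/(2π) = 1434 Hz.
Step 4 — Series Q: Q = ω₀L/R = 9012·0.0262/50.2 = 4.703.

(a) f₀ = 1434 Hz  (b) Q = 4.703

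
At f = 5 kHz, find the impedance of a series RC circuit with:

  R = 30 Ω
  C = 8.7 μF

Step 1 — Angular frequency: ω = 2π·f = 2π·5000 = 3.142e+04 rad/s.
Step 2 — Component impedances:
  R: Z = R = 30 Ω
  C: Z = 1/(jωC) = -j/(ω·C) = 0 - j3.659 Ω
Step 3 — Series combination: Z_total = R + C = 30 - j3.659 Ω = 30.22∠-7.0° Ω.

Z = 30 - j3.659 Ω = 30.22∠-7.0° Ω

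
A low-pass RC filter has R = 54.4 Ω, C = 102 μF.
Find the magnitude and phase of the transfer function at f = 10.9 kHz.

Step 1 — Angular frequency: ω = 2π·1.09e+04 = 6.849e+04 rad/s.
Step 2 — Transfer function: H(jω) = 1/(1 + jωRC).
Step 3 — Denominator: 1 + jωRC = 1 + j·6.849e+04·54.4·0.000102 = 1 + j380.
Step 4 — H = 6.924e-06 - j0.002631.
Step 5 — Magnitude: |H| = 0.002631 (-51.6 dB); phase: φ = -89.8°.

|H| = 0.002631 (-51.6 dB), φ = -89.8°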